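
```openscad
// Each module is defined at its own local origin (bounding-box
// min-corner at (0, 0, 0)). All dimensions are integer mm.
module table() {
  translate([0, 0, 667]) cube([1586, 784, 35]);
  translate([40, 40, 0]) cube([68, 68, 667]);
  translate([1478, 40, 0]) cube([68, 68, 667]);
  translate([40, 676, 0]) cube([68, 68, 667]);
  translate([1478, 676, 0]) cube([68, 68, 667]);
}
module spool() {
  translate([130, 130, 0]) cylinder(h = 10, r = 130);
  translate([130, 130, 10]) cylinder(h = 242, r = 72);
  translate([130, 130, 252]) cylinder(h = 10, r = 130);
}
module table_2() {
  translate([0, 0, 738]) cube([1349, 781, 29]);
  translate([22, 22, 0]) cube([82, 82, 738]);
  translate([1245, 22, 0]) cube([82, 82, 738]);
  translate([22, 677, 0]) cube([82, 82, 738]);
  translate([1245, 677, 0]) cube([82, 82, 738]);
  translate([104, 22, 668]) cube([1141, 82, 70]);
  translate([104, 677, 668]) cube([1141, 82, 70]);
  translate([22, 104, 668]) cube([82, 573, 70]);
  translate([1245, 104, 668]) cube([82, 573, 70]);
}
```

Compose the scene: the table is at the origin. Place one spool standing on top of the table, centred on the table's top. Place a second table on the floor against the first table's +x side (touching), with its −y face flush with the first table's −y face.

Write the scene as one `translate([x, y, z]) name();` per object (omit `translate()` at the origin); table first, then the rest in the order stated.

table();
translate([663, 262, 702]) spool();
translate([1586, 0, 0]) table_2();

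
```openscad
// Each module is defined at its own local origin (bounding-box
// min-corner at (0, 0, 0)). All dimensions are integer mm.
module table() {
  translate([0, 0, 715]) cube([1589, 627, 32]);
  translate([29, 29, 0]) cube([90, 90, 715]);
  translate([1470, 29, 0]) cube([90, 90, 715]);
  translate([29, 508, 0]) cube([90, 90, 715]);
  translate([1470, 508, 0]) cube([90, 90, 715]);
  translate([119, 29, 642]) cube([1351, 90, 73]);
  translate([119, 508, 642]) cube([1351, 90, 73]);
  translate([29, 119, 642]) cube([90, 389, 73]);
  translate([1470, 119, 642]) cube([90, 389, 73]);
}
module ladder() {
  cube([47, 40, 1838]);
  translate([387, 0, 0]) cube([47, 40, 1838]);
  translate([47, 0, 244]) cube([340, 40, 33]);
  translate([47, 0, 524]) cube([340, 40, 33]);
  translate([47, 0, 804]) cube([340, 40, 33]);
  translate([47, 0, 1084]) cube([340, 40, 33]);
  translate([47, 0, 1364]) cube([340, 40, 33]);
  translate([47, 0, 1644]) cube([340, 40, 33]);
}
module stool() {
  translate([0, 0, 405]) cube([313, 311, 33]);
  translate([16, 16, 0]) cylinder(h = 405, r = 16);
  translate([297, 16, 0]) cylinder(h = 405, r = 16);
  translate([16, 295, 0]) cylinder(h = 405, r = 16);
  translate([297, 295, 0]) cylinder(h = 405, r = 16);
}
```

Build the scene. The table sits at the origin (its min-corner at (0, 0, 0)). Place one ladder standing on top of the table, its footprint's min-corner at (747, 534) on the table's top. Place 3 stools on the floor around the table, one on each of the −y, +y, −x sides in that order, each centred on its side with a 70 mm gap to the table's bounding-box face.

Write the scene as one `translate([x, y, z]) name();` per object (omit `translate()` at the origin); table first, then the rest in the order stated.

table();
translate([747, 534, 747]) ladder();
translate([638, -381, 0]) stool();
translate([638, 697, 0]) stool();
translate([-383, 158, 0]) stool();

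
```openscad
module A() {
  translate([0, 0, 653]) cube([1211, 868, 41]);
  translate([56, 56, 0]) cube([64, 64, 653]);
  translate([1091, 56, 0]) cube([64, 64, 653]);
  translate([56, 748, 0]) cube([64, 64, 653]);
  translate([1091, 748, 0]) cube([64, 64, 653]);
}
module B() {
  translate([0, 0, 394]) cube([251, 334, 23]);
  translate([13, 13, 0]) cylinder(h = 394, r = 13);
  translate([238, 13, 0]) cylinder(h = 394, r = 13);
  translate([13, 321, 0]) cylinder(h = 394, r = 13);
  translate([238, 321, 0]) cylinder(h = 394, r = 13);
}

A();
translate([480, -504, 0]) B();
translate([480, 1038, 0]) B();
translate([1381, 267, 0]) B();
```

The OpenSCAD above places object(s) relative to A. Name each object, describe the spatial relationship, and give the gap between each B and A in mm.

Each stool's nearest face is 170 mm from the table's bounding box.

A is a table. B is a stool. Three stools sit around the table at the −y, +y, +x sides. The gap between each stool and the table is 170 mm.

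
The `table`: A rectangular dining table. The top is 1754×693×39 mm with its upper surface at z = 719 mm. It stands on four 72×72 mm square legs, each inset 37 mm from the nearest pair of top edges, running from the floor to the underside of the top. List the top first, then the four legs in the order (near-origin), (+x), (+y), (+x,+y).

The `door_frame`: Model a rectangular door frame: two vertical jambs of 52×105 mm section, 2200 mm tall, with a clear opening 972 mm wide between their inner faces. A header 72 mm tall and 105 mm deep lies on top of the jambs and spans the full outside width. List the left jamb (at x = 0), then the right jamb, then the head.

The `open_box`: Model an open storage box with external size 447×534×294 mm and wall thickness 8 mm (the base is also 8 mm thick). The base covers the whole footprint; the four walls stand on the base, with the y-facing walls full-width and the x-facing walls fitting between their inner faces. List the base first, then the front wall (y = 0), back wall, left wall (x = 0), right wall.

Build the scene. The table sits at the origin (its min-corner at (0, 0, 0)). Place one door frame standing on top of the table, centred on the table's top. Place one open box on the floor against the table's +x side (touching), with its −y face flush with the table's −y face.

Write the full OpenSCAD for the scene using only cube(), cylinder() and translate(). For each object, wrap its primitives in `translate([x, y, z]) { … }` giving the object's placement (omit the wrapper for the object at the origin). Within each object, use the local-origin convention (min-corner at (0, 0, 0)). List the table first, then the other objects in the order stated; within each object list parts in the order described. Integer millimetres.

translate([0, 0, 680]) cube([1754, 693, 39]);
translate([37, 37, 0]) cube([72, 72, 680]);
translate([1645, 37, 0]) cube([72, 72, 680]);
translate([37, 584, 0]) cube([72, 72, 680]);
translate([1645, 584, 0]) cube([72, 72, 680]);
translate([339, 294, 719]) {
  cube([52, 105, 2200]);
  translate([1024, 0, 0]) cube([52, 105, 2200]);
  translate([0, 0, 2200]) cube([1076, 105, 72]);
}
translate([1754, 0, 0]) {
  cube([447, 534, 8]);
  translate([0, 0, 8]) cube([447, 8, 286]);
  translate([0, 526, 8]) cube([447, 8, 286]);
  translate([0, 8, 8]) cube([8, 518, 286]);
  translate([439, 8, 8]) cube([8, 518, 286]);
}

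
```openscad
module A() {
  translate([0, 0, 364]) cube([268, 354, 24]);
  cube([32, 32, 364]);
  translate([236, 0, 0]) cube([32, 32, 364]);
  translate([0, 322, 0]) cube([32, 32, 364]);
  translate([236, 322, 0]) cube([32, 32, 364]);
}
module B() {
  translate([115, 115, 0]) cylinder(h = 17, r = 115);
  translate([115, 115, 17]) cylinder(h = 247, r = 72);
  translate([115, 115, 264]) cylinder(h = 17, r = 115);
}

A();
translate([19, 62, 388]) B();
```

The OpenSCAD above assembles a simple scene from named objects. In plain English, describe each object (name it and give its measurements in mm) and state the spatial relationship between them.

A is a simple wooden stool: a rectangular seat 268 mm (x) by 354 mm (y), 24 mm thick, top face at z = 388 mm, on four square legs, each 32×32 mm in cross-section. The legs rest on z = 0, each flush with a corner of the seat.

B is a spool: two coaxial disc flanges of radius 115 mm and thickness 17 mm, joined by a core cylinder of radius 72 mm and height 247 mm. The lower flange rests on z = 0 and the three cylinders share a vertical axis.

The spool is on top of the stool, centred.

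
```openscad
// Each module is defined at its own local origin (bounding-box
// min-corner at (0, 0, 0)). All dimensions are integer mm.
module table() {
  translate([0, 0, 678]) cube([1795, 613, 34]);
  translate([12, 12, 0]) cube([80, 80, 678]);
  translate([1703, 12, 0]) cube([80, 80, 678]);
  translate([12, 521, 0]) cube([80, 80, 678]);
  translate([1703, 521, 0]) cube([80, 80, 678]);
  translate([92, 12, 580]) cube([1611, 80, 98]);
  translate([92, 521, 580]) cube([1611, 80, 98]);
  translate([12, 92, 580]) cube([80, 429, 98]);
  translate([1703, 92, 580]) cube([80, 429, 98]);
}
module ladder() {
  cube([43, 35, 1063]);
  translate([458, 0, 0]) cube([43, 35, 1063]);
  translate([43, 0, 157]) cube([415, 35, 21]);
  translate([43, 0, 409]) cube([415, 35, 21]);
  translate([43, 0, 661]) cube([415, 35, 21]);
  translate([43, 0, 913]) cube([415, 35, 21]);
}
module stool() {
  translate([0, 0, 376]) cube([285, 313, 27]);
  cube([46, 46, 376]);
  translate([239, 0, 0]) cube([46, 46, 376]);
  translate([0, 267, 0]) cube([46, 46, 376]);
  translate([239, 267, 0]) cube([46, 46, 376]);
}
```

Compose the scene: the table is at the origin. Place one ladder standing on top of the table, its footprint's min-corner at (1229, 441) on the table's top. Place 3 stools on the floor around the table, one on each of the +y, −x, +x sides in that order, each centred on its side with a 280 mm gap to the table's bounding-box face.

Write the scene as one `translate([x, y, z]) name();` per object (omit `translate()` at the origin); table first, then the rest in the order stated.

table();
translate([1229, 441, 712]) ladder();
translate([755, 893, 0]) stool();
translate([-565, 150, 0]) stool();
translate([2075, 150, 0]) stool();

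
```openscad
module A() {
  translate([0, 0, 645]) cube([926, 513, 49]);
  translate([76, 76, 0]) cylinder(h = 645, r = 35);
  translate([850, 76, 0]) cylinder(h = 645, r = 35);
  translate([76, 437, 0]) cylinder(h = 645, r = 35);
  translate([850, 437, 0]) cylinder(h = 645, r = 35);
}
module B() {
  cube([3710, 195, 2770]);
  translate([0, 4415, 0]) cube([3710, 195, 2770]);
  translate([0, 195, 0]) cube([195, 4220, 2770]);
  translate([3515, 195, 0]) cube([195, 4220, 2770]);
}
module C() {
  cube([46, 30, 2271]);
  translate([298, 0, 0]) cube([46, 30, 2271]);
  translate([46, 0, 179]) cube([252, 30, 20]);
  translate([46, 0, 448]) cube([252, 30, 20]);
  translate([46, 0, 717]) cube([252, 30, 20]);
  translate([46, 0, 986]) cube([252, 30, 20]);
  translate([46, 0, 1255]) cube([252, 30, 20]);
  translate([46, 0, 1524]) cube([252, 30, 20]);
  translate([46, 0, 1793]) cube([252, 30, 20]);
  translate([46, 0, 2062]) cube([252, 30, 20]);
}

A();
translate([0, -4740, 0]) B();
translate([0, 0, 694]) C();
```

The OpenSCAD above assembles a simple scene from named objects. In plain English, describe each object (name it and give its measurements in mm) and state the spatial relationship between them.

A is a table with a 926×513 mm rectangular top, 49 mm thick, top surface at z = 694 mm, supported by four round legs of 70 mm diameter, each leg's bounding box inset 41 mm from the nearest pair of top edges, running from the floor.

B is the wall frame of a small rectangular building: four walls, each 2770 mm tall and 195 mm thick, enclosing a footprint 3710 mm (x) by 4610 mm (y) outside-to-outside, with no floor or roof. The front and back walls (the −y and +y sides) span the full width; the two side walls fit between them.

C is a straight ladder. Two 46×30 mm vertical rails, 2271 mm tall, stand 344 mm apart (outside-to-outside) with their front faces coplanar on the −y side. 8 rungs, each 30 mm deep and 20 mm tall, span between the inner faces of the rails, front faces flush with the rails. The lowest rung's underside is at z = 179 mm and rungs are spaced 269 mm apart (underside to underside).

The house frame is on the floor beside the table on its −y side. The ladder is on top of the table.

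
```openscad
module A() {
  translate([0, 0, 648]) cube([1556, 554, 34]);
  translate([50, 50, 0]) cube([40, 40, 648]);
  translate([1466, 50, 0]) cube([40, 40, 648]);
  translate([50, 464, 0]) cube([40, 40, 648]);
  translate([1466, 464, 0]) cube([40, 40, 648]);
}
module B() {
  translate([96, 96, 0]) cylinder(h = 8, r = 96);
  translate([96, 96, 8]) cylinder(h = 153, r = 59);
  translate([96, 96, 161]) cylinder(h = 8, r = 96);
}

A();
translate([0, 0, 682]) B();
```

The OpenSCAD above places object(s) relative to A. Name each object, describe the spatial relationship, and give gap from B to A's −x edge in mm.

The spool's min-x is at 0; the table's min-x is 0; gap = 0 mm.

A is a table. B is a spool. The spool is on top of the table. The gap from the spool to the table's −x edge is 0 mm.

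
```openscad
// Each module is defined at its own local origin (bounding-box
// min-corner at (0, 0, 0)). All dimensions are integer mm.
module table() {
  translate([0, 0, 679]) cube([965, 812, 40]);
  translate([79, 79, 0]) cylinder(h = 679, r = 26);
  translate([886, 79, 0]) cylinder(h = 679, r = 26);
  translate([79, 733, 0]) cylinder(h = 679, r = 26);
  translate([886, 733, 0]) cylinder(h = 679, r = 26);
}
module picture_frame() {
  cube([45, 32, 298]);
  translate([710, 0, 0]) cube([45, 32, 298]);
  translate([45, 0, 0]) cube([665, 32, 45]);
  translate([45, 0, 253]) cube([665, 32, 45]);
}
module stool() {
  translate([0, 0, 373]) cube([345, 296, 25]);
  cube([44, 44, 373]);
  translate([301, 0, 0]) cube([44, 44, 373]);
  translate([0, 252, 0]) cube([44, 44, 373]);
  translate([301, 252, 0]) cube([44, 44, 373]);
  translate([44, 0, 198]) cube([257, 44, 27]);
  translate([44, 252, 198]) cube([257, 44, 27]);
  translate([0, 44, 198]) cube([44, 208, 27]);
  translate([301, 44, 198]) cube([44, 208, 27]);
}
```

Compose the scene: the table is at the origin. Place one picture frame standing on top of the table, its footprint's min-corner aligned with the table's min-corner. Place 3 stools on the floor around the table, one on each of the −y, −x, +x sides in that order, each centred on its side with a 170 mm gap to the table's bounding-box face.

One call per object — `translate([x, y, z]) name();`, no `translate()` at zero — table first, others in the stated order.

table();
translate([0, 0, 719]) picture_frame();
translate([310, -466, 0]) stool();
translate([-515, 258, 0]) stool();
translate([1135, 258, 0]) stool();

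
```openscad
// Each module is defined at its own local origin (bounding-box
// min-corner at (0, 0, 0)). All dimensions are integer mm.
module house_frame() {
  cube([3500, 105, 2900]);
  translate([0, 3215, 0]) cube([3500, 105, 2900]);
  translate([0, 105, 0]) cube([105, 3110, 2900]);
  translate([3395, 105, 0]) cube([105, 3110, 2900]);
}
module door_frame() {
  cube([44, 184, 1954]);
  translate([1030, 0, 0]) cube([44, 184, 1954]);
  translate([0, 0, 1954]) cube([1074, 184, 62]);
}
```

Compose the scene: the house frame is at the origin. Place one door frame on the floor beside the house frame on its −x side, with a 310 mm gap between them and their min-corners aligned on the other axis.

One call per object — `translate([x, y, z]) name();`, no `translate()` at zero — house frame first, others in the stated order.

house_frame();
translate([-1384, 0, 0]) door_frame();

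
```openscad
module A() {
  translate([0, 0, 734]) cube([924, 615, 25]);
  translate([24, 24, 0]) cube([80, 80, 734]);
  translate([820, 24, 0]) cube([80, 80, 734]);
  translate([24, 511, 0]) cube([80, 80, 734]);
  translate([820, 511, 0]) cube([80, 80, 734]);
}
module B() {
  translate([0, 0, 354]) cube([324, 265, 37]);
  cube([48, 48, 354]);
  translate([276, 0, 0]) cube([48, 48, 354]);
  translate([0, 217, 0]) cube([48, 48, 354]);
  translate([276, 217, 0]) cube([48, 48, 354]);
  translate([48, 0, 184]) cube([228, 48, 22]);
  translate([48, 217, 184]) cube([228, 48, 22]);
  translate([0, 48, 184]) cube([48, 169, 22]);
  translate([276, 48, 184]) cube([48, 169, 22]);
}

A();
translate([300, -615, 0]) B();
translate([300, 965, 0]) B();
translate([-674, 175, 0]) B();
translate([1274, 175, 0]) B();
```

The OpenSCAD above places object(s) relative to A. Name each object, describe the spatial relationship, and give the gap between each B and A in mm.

Each stool's nearest face is 350 mm from the table's bounding box.

A is a table. B is a stool. Four stools sit around the table at the −y, +y, −x, +x sides. The gap between each stool and the table is 350 mm.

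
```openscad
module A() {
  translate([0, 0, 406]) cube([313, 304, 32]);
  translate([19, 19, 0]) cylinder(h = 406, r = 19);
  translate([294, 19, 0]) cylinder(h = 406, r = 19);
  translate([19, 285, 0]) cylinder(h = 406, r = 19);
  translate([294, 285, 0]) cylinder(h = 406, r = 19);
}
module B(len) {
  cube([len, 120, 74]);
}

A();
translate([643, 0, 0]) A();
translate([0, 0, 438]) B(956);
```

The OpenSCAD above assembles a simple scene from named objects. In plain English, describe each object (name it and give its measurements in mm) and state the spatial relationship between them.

A is a simple wooden stool: a rectangular seat 313 mm (x) by 304 mm (y), 32 mm thick, top face at z = 438 mm, on four round legs, each 38 mm in diameter. The legs rest on z = 0, each leg's axis is inset half a diameter from the nearest pair of seat edges (so the leg's bounding box is flush with the corner).

B is a rectangular beam 956 mm long (x), 120 mm deep (y), 74 mm thick (z).

The beam spans the tops of two stools placed 330 mm apart, resting at z = 438 mm.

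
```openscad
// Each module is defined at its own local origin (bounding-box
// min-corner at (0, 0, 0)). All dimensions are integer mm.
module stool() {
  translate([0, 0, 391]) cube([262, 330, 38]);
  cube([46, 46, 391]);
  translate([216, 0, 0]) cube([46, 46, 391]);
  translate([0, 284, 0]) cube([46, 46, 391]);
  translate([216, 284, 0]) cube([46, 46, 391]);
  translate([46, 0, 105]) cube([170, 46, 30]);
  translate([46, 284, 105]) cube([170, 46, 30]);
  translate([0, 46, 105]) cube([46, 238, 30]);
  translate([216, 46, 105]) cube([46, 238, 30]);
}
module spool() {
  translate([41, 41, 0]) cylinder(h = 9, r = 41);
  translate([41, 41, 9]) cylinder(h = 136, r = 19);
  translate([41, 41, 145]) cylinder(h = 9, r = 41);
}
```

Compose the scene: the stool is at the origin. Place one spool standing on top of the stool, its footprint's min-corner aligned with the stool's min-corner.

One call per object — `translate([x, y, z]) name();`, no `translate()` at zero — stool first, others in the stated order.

stool();
translate([0, 0, 429]) spool();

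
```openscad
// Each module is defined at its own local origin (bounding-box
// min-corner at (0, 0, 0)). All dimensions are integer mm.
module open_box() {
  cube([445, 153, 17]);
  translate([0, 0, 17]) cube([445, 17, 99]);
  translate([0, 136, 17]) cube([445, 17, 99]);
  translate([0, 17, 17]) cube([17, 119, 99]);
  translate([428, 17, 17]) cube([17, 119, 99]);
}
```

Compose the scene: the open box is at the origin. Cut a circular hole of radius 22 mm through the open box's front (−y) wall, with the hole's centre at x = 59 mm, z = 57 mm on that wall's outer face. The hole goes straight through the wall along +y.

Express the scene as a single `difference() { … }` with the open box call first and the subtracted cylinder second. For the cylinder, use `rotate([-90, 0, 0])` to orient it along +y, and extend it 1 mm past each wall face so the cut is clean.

difference() {
  open_box();
  translate([59, -1, 57]) rotate([-90, 0, 0]) cylinder(h = 19, r = 22);
}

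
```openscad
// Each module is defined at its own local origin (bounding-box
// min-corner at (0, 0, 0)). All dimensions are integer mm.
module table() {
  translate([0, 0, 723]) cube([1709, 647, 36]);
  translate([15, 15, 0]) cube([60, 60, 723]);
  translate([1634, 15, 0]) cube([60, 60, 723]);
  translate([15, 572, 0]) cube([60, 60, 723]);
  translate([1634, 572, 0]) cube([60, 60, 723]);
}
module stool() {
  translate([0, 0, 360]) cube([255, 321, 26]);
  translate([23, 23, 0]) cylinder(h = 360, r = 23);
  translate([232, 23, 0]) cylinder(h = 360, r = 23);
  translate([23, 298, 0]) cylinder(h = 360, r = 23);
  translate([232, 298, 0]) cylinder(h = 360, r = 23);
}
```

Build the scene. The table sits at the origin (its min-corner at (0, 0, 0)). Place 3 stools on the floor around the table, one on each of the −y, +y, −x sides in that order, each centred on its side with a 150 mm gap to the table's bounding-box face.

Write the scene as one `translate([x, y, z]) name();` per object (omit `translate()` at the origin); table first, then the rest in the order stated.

table();
translate([727, -471, 0]) stool();
translate([727, 797, 0]) stool();
translate([-405, 163, 0]) stool();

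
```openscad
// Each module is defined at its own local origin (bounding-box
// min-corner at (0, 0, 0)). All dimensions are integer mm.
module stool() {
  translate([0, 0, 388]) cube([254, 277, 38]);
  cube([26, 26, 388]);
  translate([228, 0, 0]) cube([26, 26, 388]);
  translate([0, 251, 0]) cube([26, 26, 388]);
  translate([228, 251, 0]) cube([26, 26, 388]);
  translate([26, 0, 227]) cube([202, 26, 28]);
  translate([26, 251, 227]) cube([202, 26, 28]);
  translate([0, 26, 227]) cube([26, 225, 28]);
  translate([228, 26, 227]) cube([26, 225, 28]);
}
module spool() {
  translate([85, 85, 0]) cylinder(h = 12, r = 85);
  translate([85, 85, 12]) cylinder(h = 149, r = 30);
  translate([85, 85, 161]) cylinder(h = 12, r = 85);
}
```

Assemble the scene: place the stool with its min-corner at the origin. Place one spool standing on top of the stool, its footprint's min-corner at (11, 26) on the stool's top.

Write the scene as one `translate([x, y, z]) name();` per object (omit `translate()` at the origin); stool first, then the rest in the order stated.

stool();
translate([11, 26, 426]) spool();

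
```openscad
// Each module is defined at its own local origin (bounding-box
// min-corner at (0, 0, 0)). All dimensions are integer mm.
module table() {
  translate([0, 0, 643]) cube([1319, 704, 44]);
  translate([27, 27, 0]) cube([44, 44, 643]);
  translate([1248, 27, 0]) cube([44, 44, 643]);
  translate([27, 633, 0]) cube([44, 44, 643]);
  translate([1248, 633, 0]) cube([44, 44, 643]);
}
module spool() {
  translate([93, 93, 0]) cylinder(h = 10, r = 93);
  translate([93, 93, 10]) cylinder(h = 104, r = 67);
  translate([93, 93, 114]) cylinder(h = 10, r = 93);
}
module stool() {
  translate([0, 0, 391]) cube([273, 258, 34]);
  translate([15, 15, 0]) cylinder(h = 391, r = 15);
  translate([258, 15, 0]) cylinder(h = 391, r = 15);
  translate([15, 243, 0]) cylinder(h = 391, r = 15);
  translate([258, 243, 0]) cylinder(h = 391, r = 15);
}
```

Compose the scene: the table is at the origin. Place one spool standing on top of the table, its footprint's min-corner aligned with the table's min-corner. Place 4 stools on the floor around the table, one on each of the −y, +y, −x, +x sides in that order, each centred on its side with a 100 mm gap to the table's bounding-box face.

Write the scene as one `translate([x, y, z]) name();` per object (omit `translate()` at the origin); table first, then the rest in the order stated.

table();
translate([0, 0, 687]) spool();
translate([523, -358, 0]) stool();
translate([523, 804, 0]) stool();
translate([-373, 223, 0]) stool();
translate([1419, 223, 0]) stool();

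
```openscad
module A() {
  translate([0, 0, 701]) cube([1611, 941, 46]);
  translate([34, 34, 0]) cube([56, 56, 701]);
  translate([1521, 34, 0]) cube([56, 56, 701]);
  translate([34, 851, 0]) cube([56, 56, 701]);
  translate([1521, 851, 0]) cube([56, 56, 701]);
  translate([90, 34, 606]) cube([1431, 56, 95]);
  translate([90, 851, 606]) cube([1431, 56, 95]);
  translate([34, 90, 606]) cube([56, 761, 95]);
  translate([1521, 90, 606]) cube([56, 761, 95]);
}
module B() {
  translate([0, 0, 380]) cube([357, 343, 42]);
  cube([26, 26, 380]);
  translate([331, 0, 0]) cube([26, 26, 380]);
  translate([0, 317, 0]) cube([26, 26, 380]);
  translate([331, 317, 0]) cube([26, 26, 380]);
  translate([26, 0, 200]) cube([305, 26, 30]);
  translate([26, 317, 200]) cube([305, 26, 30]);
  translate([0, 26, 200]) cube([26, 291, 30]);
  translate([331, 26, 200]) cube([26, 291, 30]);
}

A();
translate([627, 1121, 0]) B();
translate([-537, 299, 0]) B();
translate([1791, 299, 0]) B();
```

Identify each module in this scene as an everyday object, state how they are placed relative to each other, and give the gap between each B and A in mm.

Each stool's nearest face is 180 mm from the table's bounding box.

A is a table. B is a stool. Three stools sit around the table at the +y, −x, +x sides. The gap between each stool and the table is 180 mm.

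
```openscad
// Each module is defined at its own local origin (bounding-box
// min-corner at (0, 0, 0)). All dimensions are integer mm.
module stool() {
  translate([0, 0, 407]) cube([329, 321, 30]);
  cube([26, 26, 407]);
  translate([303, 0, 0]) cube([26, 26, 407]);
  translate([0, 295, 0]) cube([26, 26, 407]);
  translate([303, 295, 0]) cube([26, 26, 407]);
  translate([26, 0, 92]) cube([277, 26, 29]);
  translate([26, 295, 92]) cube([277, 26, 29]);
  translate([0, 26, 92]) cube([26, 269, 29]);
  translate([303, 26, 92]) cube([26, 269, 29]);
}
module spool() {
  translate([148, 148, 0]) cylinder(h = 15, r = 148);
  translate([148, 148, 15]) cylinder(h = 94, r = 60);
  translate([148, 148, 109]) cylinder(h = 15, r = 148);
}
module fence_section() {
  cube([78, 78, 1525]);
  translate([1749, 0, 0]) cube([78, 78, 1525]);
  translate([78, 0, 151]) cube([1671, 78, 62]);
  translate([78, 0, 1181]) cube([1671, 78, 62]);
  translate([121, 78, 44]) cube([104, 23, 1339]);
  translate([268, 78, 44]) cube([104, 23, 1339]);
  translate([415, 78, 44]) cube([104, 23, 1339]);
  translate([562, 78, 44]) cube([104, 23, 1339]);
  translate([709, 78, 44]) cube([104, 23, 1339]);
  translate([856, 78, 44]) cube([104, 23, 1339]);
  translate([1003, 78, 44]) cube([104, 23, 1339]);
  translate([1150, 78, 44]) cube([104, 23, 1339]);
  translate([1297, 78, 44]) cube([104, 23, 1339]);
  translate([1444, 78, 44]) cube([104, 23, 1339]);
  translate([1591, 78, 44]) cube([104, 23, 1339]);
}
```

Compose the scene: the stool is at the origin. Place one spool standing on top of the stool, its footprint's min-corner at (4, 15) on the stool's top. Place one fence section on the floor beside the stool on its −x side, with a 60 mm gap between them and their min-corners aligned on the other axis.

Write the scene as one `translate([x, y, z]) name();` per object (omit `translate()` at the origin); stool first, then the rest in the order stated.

stool();
translate([4, 15, 437]) spool();
translate([-1887, 0, 0]) fence_section();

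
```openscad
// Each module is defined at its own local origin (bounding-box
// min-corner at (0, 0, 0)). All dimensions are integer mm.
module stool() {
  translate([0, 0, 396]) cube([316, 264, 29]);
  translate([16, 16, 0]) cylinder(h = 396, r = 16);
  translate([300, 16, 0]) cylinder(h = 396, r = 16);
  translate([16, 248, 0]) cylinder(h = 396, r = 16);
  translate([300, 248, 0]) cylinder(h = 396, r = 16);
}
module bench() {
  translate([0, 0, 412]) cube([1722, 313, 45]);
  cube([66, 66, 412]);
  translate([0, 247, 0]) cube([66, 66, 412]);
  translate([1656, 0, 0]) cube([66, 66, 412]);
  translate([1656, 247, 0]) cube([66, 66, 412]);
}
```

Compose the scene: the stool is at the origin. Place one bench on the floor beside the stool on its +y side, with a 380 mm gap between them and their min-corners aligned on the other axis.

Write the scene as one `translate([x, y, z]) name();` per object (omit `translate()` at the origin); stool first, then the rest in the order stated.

stool();
translate([0, 644, 0]) bench();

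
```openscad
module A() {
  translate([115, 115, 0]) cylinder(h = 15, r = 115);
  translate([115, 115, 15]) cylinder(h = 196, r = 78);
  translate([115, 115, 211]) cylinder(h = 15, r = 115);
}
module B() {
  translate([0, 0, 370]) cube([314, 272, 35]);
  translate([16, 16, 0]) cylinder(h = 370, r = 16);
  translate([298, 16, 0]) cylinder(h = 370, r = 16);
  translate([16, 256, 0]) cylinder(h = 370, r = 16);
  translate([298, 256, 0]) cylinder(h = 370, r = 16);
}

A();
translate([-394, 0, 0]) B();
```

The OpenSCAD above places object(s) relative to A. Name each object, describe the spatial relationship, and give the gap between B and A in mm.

A is a spool. B is a stool. The stool is on the floor beside the spool on its −x side. The gap between the stool and the spool is 80 mm.

The stool's nearest face is 80 mm from the spool's −x face.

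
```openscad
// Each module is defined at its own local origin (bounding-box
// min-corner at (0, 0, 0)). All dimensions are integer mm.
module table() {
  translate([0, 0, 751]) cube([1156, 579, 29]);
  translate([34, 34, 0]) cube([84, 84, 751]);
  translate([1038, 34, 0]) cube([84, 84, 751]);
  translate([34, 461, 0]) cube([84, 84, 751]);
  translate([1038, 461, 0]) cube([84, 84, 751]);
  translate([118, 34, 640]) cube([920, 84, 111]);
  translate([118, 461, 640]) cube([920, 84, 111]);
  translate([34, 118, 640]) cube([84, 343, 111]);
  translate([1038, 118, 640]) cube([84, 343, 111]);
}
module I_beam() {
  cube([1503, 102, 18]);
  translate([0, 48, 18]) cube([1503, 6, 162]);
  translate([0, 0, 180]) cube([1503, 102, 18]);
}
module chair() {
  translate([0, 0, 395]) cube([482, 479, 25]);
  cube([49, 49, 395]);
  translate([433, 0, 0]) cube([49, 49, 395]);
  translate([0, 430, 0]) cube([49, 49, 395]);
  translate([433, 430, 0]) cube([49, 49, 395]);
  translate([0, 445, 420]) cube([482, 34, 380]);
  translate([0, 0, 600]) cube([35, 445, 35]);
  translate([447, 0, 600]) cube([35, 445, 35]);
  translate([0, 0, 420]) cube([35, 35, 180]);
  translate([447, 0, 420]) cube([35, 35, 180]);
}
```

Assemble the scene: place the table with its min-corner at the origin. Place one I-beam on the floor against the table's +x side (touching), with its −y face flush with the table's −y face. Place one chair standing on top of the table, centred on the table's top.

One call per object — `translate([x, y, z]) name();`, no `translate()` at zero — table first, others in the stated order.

table();
translate([1156, 0, 0]) I_beam();
translate([337, 50, 780]) chair();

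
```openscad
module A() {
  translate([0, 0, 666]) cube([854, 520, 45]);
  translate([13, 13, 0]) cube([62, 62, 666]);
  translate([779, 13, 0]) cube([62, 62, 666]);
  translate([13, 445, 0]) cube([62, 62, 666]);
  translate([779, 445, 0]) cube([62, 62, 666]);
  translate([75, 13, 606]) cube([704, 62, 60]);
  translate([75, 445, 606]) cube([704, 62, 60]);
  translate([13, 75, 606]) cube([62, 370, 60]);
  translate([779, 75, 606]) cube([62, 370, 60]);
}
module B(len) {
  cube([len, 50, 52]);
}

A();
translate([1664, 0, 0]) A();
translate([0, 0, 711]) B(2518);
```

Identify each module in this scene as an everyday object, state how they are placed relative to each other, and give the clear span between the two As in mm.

Second table starts at x = 1664; first ends at x = 854; clear span = 1664 − 854 = 810 mm.

A is a table. B is a beam. A beam spans the tops of two tables. The clear span between the two tables is 810 mm.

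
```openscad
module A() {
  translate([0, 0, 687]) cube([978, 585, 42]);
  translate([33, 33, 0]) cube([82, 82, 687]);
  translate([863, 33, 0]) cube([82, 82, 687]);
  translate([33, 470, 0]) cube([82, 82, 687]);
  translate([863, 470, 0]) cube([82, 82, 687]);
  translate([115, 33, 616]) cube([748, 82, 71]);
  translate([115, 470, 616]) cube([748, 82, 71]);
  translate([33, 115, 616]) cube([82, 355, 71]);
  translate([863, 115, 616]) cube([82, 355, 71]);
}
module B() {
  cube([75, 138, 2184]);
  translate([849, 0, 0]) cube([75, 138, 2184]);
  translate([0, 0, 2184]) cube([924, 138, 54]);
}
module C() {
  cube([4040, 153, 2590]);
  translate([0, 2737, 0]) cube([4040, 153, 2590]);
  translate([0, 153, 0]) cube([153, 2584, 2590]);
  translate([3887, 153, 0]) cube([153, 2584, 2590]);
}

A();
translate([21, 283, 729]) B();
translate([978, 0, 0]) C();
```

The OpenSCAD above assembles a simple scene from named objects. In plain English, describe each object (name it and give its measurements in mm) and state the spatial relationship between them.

A is a rectangular dining table. The top is 978×585×42 mm with its upper surface at z = 729 mm. It stands on four 82×82 mm square legs, each inset 33 mm from the nearest pair of top edges, running from the floor to the underside of the top. Four apron rails, 82 mm thick and 71 mm tall, run between adjacent legs with their top edges flush with the underside of the top and their outer faces flush with the legs' outer faces.

B is a door frame. The clear opening is 774 mm wide and 2184 mm high. Two 75 mm wide jambs, 138 mm deep, stand either side of the opening from the floor to the top of the opening. A 54 mm thick head sits across the top of both jambs, spanning the full outside width of the frame.

C is the wall frame of a small rectangular building: four walls, each 2590 mm tall and 153 mm thick, enclosing a footprint 4040 mm (x) by 2890 mm (y) outside-to-outside, with no floor or roof. The front and back walls (the −y and +y sides) span the full width; the two side walls fit between them.

The door frame is on top of the table. The house frame is against the table's +x side, with their −y faces flush.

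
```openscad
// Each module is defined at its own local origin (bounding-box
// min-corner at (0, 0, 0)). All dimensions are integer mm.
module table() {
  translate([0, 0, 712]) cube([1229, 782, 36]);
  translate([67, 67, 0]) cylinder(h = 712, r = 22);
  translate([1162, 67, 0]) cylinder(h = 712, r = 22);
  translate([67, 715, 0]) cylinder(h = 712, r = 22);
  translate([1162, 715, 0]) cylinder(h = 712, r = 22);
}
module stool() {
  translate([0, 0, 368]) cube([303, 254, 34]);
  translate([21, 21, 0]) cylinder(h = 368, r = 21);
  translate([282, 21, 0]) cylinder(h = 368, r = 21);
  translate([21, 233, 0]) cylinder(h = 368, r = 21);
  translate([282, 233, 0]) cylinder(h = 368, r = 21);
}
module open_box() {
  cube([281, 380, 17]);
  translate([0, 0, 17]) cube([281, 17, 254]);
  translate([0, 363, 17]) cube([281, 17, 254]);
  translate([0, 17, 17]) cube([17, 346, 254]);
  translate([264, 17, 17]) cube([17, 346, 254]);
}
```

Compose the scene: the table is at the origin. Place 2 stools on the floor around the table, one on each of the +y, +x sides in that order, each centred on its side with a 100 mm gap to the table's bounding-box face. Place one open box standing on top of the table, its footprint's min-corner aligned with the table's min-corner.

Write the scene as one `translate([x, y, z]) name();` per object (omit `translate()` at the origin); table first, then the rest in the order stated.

table();
translate([463, 882, 0]) stool();
translate([1329, 264, 0]) stool();
translate([0, 0, 748]) open_box();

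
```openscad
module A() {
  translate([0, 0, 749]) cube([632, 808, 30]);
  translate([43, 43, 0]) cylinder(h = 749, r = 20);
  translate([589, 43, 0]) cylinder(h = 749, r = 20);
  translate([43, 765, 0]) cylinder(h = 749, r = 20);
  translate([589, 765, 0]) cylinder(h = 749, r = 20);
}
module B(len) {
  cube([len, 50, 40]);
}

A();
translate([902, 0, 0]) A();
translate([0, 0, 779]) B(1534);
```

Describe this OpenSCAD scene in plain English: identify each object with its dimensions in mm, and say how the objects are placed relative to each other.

A is a rectangular dining table. The top is 632×808×30 mm with its upper surface at z = 779 mm. It stands on four round legs of 40 mm diameter, each leg's bounding box inset 23 mm from the nearest pair of top edges, running from the floor to the underside of the top.

B is a rectangular beam 1534 mm long (x), 50 mm deep (y), 40 mm thick (z).

The beam spans the tops of two tables placed 270 mm apart, resting at z = 779 mm.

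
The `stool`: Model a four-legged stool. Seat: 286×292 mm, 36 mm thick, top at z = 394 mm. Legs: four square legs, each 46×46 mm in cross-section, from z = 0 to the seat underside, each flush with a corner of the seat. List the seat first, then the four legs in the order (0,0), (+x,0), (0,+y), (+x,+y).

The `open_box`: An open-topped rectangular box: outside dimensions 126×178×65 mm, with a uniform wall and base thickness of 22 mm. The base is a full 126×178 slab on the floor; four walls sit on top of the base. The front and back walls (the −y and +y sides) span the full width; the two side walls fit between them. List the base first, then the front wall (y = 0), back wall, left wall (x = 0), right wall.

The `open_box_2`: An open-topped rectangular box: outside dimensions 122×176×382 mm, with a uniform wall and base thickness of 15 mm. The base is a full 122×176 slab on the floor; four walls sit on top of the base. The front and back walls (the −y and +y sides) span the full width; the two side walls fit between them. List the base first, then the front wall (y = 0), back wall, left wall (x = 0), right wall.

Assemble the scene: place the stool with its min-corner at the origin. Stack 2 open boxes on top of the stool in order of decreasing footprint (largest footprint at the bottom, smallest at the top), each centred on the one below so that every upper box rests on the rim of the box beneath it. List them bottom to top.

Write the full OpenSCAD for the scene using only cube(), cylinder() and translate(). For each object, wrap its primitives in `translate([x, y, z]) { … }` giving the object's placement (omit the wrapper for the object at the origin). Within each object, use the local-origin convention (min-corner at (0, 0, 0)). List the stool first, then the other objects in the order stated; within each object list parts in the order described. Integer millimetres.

translate([0, 0, 358]) cube([286, 292, 36]);
cube([46, 46, 358]);
translate([240, 0, 0]) cube([46, 46, 358]);
translate([0, 246, 0]) cube([46, 46, 358]);
translate([240, 246, 0]) cube([46, 46, 358]);
translate([80, 57, 394]) {
  cube([126, 178, 22]);
  translate([0, 0, 22]) cube([126, 22, 43]);
  translate([0, 156, 22]) cube([126, 22, 43]);
  translate([0, 22, 22]) cube([22, 134, 43]);
  translate([104, 22, 22]) cube([22, 134, 43]);
}
translate([82, 58, 459]) {
  cube([122, 176, 15]);
  translate([0, 0, 15]) cube([122, 15, 367]);
  translate([0, 161, 15]) cube([122, 15, 367]);
  translate([0, 15, 15]) cube([15, 146, 367]);
  translate([107, 15, 15]) cube([15, 146, 367]);
}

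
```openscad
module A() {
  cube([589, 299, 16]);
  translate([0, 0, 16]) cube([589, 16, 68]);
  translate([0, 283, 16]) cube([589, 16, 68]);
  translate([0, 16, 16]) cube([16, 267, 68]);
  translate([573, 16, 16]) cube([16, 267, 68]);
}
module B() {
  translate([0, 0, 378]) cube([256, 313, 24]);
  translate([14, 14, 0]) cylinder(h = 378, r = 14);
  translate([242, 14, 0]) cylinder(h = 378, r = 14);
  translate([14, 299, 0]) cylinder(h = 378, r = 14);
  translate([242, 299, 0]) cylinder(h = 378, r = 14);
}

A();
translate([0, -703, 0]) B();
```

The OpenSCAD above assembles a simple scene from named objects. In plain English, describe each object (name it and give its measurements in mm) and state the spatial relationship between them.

A is an open-topped rectangular box: outside dimensions 589×299×84 mm, with a uniform wall and base thickness of 16 mm. The base is a full 589×299 slab on the floor; four walls sit on top of the base. The front and back walls (the −y and +y sides) span the full width; the two side walls fit between them.

B is a four-legged stool. The seat is 256×313 mm, 24 mm thick, top at z = 402 mm. It stands on four round legs, each 28 mm in diameter, from z = 0 to the seat underside, each leg's axis is inset half a diameter from the nearest pair of seat edges (so the leg's bounding box is flush with the corner).

The stool is on the floor beside the open box on its −y side.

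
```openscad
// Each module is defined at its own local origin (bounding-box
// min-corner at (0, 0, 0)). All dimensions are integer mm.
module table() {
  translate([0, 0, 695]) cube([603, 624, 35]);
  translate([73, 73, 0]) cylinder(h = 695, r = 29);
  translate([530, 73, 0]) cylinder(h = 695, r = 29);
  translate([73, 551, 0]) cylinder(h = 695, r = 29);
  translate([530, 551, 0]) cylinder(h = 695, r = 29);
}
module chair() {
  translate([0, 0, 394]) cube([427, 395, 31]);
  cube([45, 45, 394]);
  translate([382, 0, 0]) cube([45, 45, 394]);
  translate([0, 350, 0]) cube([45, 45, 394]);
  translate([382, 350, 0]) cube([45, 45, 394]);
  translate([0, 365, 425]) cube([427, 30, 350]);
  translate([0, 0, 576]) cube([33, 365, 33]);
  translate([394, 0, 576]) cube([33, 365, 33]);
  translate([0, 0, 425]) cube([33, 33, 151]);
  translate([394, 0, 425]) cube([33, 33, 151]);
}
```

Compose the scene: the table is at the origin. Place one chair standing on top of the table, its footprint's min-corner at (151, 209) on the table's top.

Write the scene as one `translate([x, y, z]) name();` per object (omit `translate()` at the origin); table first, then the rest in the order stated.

table();
translate([151, 209, 730]) chair();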